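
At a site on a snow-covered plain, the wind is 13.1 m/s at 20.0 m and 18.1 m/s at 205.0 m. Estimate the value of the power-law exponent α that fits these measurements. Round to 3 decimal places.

α ≈ 0.139

Power law: V₂/V₁ = (z₂/z₁)^α ⇒ α = ln(V₂/V₁) / ln(z₂/z₁)
α = ln(18.1/13.1) / ln(205.0/20.0) = ln(1.3817) / ln(10.2500)
  = 0.32330 / 2.32728 = 0.13892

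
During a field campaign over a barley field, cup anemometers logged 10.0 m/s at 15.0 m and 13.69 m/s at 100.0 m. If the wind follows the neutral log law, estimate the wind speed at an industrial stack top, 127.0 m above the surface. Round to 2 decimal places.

14.15 m/s

Log law: V ∝ ln(z/z₀). From the pair, with r = V₁/V₂ = 0.73046,
ln z₀ = (ln z₁ − r·ln z₂)/(1 − r) = (2.7081 − 0.73046×4.6052)/0.26954 = -2.4332 → z₀ = 0.08776 m
V₃ = V₁ · ln(z₃/z₀)/ln(z₁/z₀) = 10.0 × 7.2774/5.1412 = 14.1549 m/s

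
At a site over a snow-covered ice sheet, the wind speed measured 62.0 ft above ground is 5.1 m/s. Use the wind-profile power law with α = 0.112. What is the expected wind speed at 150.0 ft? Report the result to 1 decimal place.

Power-law profile: V₂ = V₁ · (z₂/z₁)^α
V₂ = 5.1 × (150.0/62.0)^0.112 = 5.1 × (2.4194)^0.112
    = 5.1 × 1.1040 = 5.6305 m/s

5.6 m/s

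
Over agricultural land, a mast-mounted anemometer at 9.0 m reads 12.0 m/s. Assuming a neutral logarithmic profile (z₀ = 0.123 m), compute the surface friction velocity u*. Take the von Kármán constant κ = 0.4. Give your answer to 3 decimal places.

Log law: V(z) = (u*/κ) · ln(z/z₀) ⇒ u* = κ · V / ln(z/z₀)
u* = 0.4 × 12.0 / ln(9.0/0.123) = 0.4 × 12.0 / 4.2928
   = 4.8000 / 4.2928 = 1.1182 m/s

u* ≈ 1.118 m/s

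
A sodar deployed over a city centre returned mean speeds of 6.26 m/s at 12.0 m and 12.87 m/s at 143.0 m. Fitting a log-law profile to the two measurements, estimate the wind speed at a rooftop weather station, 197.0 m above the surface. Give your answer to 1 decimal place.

Log law: V ∝ ln(z/z₀). From the pair, with r = V₁/V₂ = 0.48640,
ln z₀ = (ln z₁ − r·ln z₂)/(1 − r) = (2.4849 − 0.48640×4.9628)/0.51360 = 0.1382 → z₀ = 1.148 m
V₃ = V₁ · ln(z₃/z₀)/ln(z₁/z₀) = 6.26 × 5.1450/2.3467 = 13.7246 m/s

13.7 m/s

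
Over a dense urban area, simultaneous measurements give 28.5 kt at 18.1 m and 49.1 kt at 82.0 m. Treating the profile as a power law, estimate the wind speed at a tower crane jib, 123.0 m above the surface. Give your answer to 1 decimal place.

First find α: α = ln(V₂/V₁)/ln(z₂/z₁) = ln(49.1/28.5)/ln(82.0/18.1) = 0.54395/1.51081 = 0.3600
Extrapolate from 82.0 m to 123.0 m: V₃ = 49.1 × (123.0/82.0)^0.3600 = 49.1 × 1.1572 = 56.8175 kt

56.8 kt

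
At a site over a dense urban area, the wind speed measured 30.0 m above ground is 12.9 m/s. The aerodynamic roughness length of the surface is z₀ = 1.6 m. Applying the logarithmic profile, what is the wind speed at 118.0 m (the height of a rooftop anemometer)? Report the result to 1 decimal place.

18.9 m/s

Log law: V(z) ∝ ln(z/z₀), so V₂/V₁ = ln(z₂/z₀) / ln(z₁/z₀).
ln(118.0/1.6) = 4.3007, ln(30.0/1.6) = 2.9312
V₂ = 12.9 × 4.3007/2.9312 = 12.9 × 1.4672 = 18.9270 m/s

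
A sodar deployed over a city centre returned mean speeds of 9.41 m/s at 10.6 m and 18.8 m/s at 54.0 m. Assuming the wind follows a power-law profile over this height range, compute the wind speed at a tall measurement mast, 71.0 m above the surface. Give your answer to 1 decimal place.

First find α: α = ln(V₂/V₁)/ln(z₂/z₁) = ln(18.8/9.41)/ln(54.0/10.6) = 0.69208/1.62813 = 0.4251
Extrapolate from 54.0 m to 71.0 m: V₃ = 18.8 × (71.0/54.0)^0.4251 = 18.8 × 1.1234 = 21.1196 m/s

21.1 m/s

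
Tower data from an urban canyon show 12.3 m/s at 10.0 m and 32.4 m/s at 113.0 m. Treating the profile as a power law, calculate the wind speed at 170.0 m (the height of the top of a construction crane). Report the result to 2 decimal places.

First find α: α = ln(V₂/V₁)/ln(z₂/z₁) = ln(32.4/12.3)/ln(113.0/10.0) = 0.96856/2.42480 = 0.3994
Extrapolate from 113.0 m to 170.0 m: V₃ = 32.4 × (170.0/113.0)^0.3994 = 32.4 × 1.1772 = 38.1411 m/s

38.14 m/s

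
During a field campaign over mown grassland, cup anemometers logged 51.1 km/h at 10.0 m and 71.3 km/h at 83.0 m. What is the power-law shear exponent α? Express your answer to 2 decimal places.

α ≈ 0.16

Power law: V₂/V₁ = (z₂/z₁)^α ⇒ α = ln(V₂/V₁) / ln(z₂/z₁)
α = ln(71.3/51.1) / ln(83.0/10.0) = ln(1.3953) / ln(8.3000)
  = 0.33311 / 2.11626 = 0.15741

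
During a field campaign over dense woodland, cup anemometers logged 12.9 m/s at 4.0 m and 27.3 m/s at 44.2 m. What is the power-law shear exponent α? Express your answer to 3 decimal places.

Power law: V₂/V₁ = (z₂/z₁)^α ⇒ α = ln(V₂/V₁) / ln(z₂/z₁)
α = ln(27.3/12.9) / ln(44.2/4.0) = ln(2.1163) / ln(11.0500)
  = 0.74966 / 2.40243 = 0.31204

α ≈ 0.312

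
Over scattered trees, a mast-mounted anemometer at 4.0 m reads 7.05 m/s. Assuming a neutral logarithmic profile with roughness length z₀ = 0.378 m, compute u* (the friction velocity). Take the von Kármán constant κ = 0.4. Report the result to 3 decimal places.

Log law: V(z) = (u*/κ) · ln(z/z₀) ⇒ u* = κ · V / ln(z/z₀)
u* = 0.4 × 7.05 / ln(4.0/0.378) = 0.4 × 7.05 / 2.3592
   = 2.8200 / 2.3592 = 1.1953 m/s

u* ≈ 1.195 m/s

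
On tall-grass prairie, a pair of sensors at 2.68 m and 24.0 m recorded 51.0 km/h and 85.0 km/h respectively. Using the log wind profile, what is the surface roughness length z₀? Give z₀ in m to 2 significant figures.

z₀ ≈ 0.10 m

Log law: V(z) ∝ ln(z/z₀). With r = V₁/V₂ = 51.0/85.0 = 0.60000,
r · ln(z₂/z₀) = ln(z₁/z₀) ⇒ ln z₀ = (ln z₁ − r·ln z₂)/(1 − r)
ln z₀ = (0.98582 − 0.60000×3.17805) / 0.40000 = -2.3025
z₀ = exp(-2.3025) = 0.1000 m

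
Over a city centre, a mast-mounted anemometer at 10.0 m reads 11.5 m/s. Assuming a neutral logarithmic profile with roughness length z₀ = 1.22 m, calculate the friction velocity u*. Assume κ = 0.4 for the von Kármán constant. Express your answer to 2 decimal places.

u* ≈ 2.19 m/s

Log law: V(z) = (u*/κ) · ln(z/z₀) ⇒ u* = κ · V / ln(z/z₀)
u* = 0.4 × 11.5 / ln(10.0/1.22) = 0.4 × 11.5 / 2.1037
   = 4.6000 / 2.1037 = 2.1866 m/s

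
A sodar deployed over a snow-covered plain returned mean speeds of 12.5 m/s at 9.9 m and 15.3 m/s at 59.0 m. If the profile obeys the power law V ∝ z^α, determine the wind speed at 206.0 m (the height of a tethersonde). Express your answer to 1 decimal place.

17.6 m/s

First find α: α = ln(V₂/V₁)/ln(z₂/z₁) = ln(15.3/12.5)/ln(59.0/9.9) = 0.20212/1.78500 = 0.1132
Extrapolate from 59.0 m to 206.0 m: V₃ = 15.3 × (206.0/59.0)^0.1132 = 15.3 × 1.1521 = 17.6270 m/s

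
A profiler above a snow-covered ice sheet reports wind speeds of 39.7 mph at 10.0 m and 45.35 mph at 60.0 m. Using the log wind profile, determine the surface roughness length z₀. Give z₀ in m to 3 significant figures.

z₀ ≈ 0.0000341 m

Log law: V(z) ∝ ln(z/z₀). With r = V₁/V₂ = 39.7/45.35 = 0.87541,
r · ln(z₂/z₀) = ln(z₁/z₀) ⇒ ln z₀ = (ln z₁ − r·ln z₂)/(1 − r)
ln z₀ = (2.30259 − 0.87541×4.09434) / 0.12459 = -10.2873
z₀ = exp(-10.2873) = 0.00003406 m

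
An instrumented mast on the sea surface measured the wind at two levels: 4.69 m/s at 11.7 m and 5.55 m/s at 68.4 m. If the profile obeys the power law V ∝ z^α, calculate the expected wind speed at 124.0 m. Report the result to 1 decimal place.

First find α: α = ln(V₂/V₁)/ln(z₂/z₁) = ln(5.55/4.69)/ln(68.4/11.7) = 0.16837/1.76578 = 0.0953
Extrapolate from 68.4 m to 124.0 m: V₃ = 5.55 × (124.0/68.4)^0.0953 = 5.55 × 1.0584 = 5.8739 m/s

5.9 m/s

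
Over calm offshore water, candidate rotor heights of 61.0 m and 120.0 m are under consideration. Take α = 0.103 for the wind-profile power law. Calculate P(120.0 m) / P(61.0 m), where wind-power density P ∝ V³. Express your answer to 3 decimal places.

1.233

Speed ratio: V_B/V_A = (z_B/z_A)^α = (120.0/61.0)^0.103 = (1.9672)^0.103 = 1.07218
Power-density ratio: P_B/P_A = (V_B/V_A)³ = (1.07218)³ = 1.23254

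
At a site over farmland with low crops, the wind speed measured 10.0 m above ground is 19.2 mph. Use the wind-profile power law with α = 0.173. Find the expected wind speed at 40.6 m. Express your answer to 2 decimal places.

Power-law profile: V₂ = V₁ · (z₂/z₁)^α
V₂ = 19.2 × (40.6/10.0)^0.173 = 19.2 × (4.0600)^0.173
    = 19.2 × 1.2743 = 24.4667 mph

24.47 mph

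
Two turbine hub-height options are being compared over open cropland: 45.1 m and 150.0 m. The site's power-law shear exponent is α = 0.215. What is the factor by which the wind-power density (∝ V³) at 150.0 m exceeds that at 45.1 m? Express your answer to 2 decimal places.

Speed ratio: V_B/V_A = (z_B/z_A)^α = (150.0/45.1)^0.215 = (3.3259)^0.215 = 1.29483
Power-density ratio: P_B/P_A = (V_B/V_A)³ = (1.29483)³ = 2.17088

2.17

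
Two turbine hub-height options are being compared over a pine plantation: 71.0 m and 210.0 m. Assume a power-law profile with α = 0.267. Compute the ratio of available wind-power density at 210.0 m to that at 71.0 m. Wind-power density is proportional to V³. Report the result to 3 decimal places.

2.384

Speed ratio: V_B/V_A = (z_B/z_A)^α = (210.0/71.0)^0.267 = (2.9577)^0.267 = 1.33582
Power-density ratio: P_B/P_A = (V_B/V_A)³ = (1.33582)³ = 2.38363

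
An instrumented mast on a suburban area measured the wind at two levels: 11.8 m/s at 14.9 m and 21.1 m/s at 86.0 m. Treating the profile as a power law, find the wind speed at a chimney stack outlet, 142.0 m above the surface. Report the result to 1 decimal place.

First find α: α = ln(V₂/V₁)/ln(z₂/z₁) = ln(21.1/11.8)/ln(86.0/14.9) = 0.58117/1.75299 = 0.3315
Extrapolate from 86.0 m to 142.0 m: V₃ = 21.1 × (142.0/86.0)^0.3315 = 21.1 × 1.1809 = 24.9165 m/s

24.9 m/s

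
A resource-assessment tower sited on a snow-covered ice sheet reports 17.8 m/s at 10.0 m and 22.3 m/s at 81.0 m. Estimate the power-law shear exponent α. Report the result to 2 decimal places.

α ≈ 0.11

Power law: V₂/V₁ = (z₂/z₁)^α ⇒ α = ln(V₂/V₁) / ln(z₂/z₁)
α = ln(22.3/17.8) / ln(81.0/10.0) = ln(1.2528) / ln(8.1000)
  = 0.22539 / 2.09186 = 0.10775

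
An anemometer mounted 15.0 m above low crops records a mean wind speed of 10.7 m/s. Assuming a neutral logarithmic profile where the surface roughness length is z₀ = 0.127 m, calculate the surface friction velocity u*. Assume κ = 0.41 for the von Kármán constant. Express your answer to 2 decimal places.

Log law: V(z) = (u*/κ) · ln(z/z₀) ⇒ u* = κ · V / ln(z/z₀)
u* = 0.41 × 10.7 / ln(15.0/0.127) = 0.41 × 10.7 / 4.7716
   = 4.3870 / 4.7716 = 0.9194 m/s

u* ≈ 0.92 m/s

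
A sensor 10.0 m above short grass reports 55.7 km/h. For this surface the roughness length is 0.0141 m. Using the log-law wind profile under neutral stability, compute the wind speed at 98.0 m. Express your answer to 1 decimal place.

75.1 km/h

Log law: V(z) ∝ ln(z/z₀), so V₂/V₁ = ln(z₂/z₀) / ln(z₁/z₀).
ln(98.0/0.0141) = 8.8465, ln(10.0/0.0141) = 6.5642
V₂ = 55.7 × 8.8465/6.5642 = 55.7 × 1.3477 = 75.0671 km/h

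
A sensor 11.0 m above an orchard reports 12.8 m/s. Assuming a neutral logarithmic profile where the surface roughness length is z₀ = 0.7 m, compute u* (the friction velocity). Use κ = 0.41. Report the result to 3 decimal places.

u* ≈ 1.905 m/s

Log law: V(z) = (u*/κ) · ln(z/z₀) ⇒ u* = κ · V / ln(z/z₀)
u* = 0.41 × 12.8 / ln(11.0/0.7) = 0.41 × 12.8 / 2.7546
   = 5.2480 / 2.7546 = 1.9052 m/s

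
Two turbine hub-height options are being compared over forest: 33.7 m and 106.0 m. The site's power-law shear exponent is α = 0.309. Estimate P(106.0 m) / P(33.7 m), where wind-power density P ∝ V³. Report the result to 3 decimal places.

2.893

Speed ratio: V_B/V_A = (z_B/z_A)^α = (106.0/33.7)^0.309 = (3.1454)^0.309 = 1.42489
Power-density ratio: P_B/P_A = (V_B/V_A)³ = (1.42489)³ = 2.89298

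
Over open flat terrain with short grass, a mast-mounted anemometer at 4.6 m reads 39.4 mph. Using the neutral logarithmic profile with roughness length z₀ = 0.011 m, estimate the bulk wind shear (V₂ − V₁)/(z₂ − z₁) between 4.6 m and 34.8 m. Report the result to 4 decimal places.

0.4374 mph/m

Log law: V₂ = V₁ · ln(z₂/z₀)/ln(z₁/z₀) = 39.4 × 8.0595/6.0359 = 52.6090 mph
ΔV/Δz = (52.6090 − 39.4)/(34.8 − 4.6) = 13.2090/30.2000 = 0.43738 mph/m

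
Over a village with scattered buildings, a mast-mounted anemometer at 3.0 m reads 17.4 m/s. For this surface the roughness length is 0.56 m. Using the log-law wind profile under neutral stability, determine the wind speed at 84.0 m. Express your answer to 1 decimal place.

51.9 m/s

Log law: V(z) ∝ ln(z/z₀), so V₂/V₁ = ln(z₂/z₀) / ln(z₁/z₀).
ln(84.0/0.56) = 5.0106, ln(3.0/0.56) = 1.6784
V₂ = 17.4 × 5.0106/1.6784 = 17.4 × 2.9853 = 51.9444 m/s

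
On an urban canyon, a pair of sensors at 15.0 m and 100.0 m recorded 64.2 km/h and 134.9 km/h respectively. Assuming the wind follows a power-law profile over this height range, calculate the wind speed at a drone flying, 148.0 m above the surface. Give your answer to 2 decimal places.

First find α: α = ln(V₂/V₁)/ln(z₂/z₁) = ln(134.9/64.2)/ln(100.0/15.0) = 0.74253/1.89712 = 0.3914
Extrapolate from 100.0 m to 148.0 m: V₃ = 134.9 × (148.0/100.0)^0.3914 = 134.9 × 1.1658 = 157.2723 km/h

157.27 km/h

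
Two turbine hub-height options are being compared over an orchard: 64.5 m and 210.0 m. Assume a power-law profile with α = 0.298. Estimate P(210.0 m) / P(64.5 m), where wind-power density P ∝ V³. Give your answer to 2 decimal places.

2.87

Speed ratio: V_B/V_A = (z_B/z_A)^α = (210.0/64.5)^0.298 = (3.2558)^0.298 = 1.42158
Power-density ratio: P_B/P_A = (V_B/V_A)³ = (1.42158)³ = 2.87288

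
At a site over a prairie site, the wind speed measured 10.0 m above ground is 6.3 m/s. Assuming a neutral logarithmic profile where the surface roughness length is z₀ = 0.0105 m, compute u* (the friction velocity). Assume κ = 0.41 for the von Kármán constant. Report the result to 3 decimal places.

u* ≈ 0.377 m/s

Log law: V(z) = (u*/κ) · ln(z/z₀) ⇒ u* = κ · V / ln(z/z₀)
u* = 0.41 × 6.3 / ln(10.0/0.0105) = 0.41 × 6.3 / 6.8590
   = 2.5830 / 6.8590 = 0.3766 m/s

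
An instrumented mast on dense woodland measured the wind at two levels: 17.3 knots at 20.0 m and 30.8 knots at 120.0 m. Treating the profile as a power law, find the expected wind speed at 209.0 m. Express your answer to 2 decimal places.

First find α: α = ln(V₂/V₁)/ln(z₂/z₁) = ln(30.8/17.3)/ln(120.0/20.0) = 0.57681/1.79176 = 0.3219
Extrapolate from 120.0 m to 209.0 m: V₃ = 30.8 × (209.0/120.0)^0.3219 = 30.8 × 1.1956 = 36.8233 knots

36.82 knots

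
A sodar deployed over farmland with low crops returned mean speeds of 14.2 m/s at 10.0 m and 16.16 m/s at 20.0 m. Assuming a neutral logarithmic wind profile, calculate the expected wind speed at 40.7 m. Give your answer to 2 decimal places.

Log law: V ∝ ln(z/z₀). From the pair, with r = V₁/V₂ = 0.87871,
ln z₀ = (ln z₁ − r·ln z₂)/(1 − r) = (2.3026 − 0.87871×2.9957)/0.12129 = -2.7192 → z₀ = 0.06593 m
V₃ = V₁ · ln(z₃/z₀)/ln(z₁/z₀) = 14.2 × 6.4254/5.0218 = 18.1691 m/s

18.17 m/s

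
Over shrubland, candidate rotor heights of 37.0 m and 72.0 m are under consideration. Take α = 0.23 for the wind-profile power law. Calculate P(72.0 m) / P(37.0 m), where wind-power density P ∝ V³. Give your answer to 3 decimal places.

1.583

Speed ratio: V_B/V_A = (z_B/z_A)^α = (72.0/37.0)^0.23 = (1.9459)^0.23 = 1.16547
Power-density ratio: P_B/P_A = (V_B/V_A)³ = (1.16547)³ = 1.58307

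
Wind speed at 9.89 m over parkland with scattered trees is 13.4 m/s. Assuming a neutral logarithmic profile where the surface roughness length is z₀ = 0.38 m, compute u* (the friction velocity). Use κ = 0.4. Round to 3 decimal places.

u* ≈ 1.645 m/s

Log law: V(z) = (u*/κ) · ln(z/z₀) ⇒ u* = κ · V / ln(z/z₀)
u* = 0.4 × 13.4 / ln(9.89/0.38) = 0.4 × 13.4 / 3.2591
   = 5.3600 / 3.2591 = 1.6446 m/s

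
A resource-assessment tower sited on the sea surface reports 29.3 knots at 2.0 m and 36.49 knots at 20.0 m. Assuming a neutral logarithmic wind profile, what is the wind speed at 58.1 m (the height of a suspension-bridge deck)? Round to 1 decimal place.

39.8 knots

Log law: V ∝ ln(z/z₀). From the pair, with r = V₁/V₂ = 0.80296,
ln z₀ = (ln z₁ − r·ln z₂)/(1 − r) = (0.6931 − 0.80296×2.9957)/0.19704 = -8.6901 → z₀ = 0.0001682 m
V₃ = V₁ · ln(z₃/z₀)/ln(z₁/z₀) = 29.3 × 12.7523/9.3833 = 39.8200 knots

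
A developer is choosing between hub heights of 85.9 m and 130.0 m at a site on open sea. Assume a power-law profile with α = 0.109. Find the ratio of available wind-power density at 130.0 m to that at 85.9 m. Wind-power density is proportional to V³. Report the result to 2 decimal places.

Speed ratio: V_B/V_A = (z_B/z_A)^α = (130.0/85.9)^0.109 = (1.5134)^0.109 = 1.04620
Power-density ratio: P_B/P_A = (V_B/V_A)³ = (1.04620)³ = 1.14510

1.15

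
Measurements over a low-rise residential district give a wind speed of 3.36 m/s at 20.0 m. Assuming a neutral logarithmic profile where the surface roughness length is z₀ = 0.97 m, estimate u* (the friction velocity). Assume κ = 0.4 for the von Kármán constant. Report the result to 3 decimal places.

u* ≈ 0.444 m/s

Log law: V(z) = (u*/κ) · ln(z/z₀) ⇒ u* = κ · V / ln(z/z₀)
u* = 0.4 × 3.36 / ln(20.0/0.97) = 0.4 × 3.36 / 3.0262
   = 1.3440 / 3.0262 = 0.4441 m/s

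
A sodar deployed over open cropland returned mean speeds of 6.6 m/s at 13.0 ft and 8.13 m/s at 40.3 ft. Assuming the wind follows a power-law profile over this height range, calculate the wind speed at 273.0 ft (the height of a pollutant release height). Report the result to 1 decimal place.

11.6 m/s

First find α: α = ln(V₂/V₁)/ln(z₂/z₁) = ln(8.13/6.6)/ln(40.3/13.0) = 0.20849/1.13140 = 0.1843
Extrapolate from 40.3 ft to 273.0 ft: V₃ = 8.13 × (273.0/40.3)^0.1843 = 8.13 × 1.4227 = 11.5664 m/s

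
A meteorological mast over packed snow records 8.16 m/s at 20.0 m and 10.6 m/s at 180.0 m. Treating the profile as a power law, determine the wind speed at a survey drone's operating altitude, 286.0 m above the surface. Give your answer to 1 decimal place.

First find α: α = ln(V₂/V₁)/ln(z₂/z₁) = ln(10.6/8.16)/ln(180.0/20.0) = 0.26161/2.19722 = 0.1191
Extrapolate from 180.0 m to 286.0 m: V₃ = 10.6 × (286.0/180.0)^0.1191 = 10.6 × 1.0567 = 11.2008 m/s

11.2 m/s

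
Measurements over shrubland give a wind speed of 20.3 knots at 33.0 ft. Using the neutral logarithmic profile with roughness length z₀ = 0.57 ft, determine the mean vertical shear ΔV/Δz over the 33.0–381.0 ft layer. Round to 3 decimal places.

0.035 knots/ft

Log law: V₂ = V₁ · ln(z₂/z₀)/ln(z₁/z₀) = 20.3 × 6.5049/4.0586 = 32.5356 knots
ΔV/Δz = (32.5356 − 20.3)/(381.0 − 33.0) = 12.2356/348.0000 = 0.03516 knots/ft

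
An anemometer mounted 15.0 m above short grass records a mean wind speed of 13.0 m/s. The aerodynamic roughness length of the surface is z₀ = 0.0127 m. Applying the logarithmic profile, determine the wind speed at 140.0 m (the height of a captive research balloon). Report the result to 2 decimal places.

Log law: V(z) ∝ ln(z/z₀), so V₂/V₁ = ln(z₂/z₀) / ln(z₁/z₀).
ln(140.0/0.0127) = 9.3078, ln(15.0/0.0127) = 7.0742
V₂ = 13.0 × 9.3078/7.0742 = 13.0 × 1.3157 = 17.1046 m/s

17.10 m/s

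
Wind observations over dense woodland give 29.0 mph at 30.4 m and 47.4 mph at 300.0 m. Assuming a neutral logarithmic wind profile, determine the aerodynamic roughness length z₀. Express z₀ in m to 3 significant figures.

Log law: V(z) ∝ ln(z/z₀). With r = V₁/V₂ = 29.0/47.4 = 0.61181,
r · ln(z₂/z₀) = ln(z₁/z₀) ⇒ ln z₀ = (ln z₁ − r·ln z₂)/(1 − r)
ln z₀ = (3.41444 − 0.61181×5.70378) / 0.38819 = -0.1938
z₀ = exp(-0.1938) = 0.8239 m

z₀ ≈ 0.824 m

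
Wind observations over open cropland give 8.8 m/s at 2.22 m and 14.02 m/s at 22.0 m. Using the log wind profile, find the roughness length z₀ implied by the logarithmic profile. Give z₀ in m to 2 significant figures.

Log law: V(z) ∝ ln(z/z₀). With r = V₁/V₂ = 8.8/14.02 = 0.62767,
r · ln(z₂/z₀) = ln(z₁/z₀) ⇒ ln z₀ = (ln z₁ − r·ln z₂)/(1 − r)
ln z₀ = (0.79751 − 0.62767×3.09104) / 0.37233 = -3.0690
z₀ = exp(-3.0690) = 0.04647 m

z₀ ≈ 0.046 m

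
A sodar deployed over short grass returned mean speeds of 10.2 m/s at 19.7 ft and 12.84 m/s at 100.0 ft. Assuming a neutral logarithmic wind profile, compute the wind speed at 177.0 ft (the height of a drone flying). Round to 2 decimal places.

Log law: V ∝ ln(z/z₀). From the pair, with r = V₁/V₂ = 0.79439,
ln z₀ = (ln z₁ − r·ln z₂)/(1 − r) = (2.9806 − 0.79439×4.6052)/0.20561 = -3.2961 → z₀ = 0.03703 ft
V₃ = V₁ · ln(z₃/z₀)/ln(z₁/z₀) = 10.2 × 8.4722/6.2767 = 13.7679 m/s

13.77 m/s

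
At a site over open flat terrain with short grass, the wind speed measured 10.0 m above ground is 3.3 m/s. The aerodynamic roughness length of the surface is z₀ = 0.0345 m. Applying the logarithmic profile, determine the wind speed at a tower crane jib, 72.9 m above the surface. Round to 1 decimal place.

Log law: V(z) ∝ ln(z/z₀), so V₂/V₁ = ln(z₂/z₀) / ln(z₁/z₀).
ln(72.9/0.0345) = 7.6559, ln(10.0/0.0345) = 5.6694
V₂ = 3.3 × 7.6559/5.6694 = 3.3 × 1.3504 = 4.4563 m/s

4.5 m/s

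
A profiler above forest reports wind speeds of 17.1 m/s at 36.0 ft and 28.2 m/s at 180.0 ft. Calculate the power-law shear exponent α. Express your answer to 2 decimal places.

α ≈ 0.31

Power law: V₂/V₁ = (z₂/z₁)^α ⇒ α = ln(V₂/V₁) / ln(z₂/z₁)
α = ln(28.2/17.1) / ln(180.0/36.0) = ln(1.6491) / ln(5.0000)
  = 0.50024 / 1.60944 = 0.31082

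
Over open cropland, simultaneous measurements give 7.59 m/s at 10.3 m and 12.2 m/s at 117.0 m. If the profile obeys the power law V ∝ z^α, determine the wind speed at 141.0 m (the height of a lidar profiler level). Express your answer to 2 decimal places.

12.65 m/s

First find α: α = ln(V₂/V₁)/ln(z₂/z₁) = ln(12.2/7.59)/ln(117.0/10.3) = 0.47460/2.43003 = 0.1953
Extrapolate from 117.0 m to 141.0 m: V₃ = 12.2 × (141.0/117.0)^0.1953 = 12.2 × 1.0371 = 12.6528 m/s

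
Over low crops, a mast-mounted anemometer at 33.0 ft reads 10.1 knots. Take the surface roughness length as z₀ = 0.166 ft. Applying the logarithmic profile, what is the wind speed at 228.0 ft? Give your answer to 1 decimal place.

13.8 knots

Log law: V(z) ∝ ln(z/z₀), so V₂/V₁ = ln(z₂/z₀) / ln(z₁/z₀).
ln(228.0/0.166) = 7.2251, ln(33.0/0.166) = 5.2923
V₂ = 10.1 × 7.2251/5.2923 = 10.1 × 1.3652 = 13.7887 knots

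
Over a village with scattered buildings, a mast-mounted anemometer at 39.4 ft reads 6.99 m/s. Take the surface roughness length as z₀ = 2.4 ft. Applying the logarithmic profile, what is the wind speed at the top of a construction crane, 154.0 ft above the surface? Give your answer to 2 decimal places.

10.40 m/s

Log law: V(z) ∝ ln(z/z₀), so V₂/V₁ = ln(z₂/z₀) / ln(z₁/z₀).
ln(154.0/2.4) = 4.1615, ln(39.4/2.4) = 2.7983
V₂ = 6.99 × 4.1615/2.7983 = 6.99 × 1.4871 = 10.3952 m/s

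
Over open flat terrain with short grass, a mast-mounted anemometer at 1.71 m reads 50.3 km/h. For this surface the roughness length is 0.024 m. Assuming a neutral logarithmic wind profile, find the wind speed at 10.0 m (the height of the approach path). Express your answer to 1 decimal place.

71.1 km/h

Log law: V(z) ∝ ln(z/z₀), so V₂/V₁ = ln(z₂/z₀) / ln(z₁/z₀).
ln(10.0/0.024) = 6.0323, ln(1.71/0.024) = 4.2662
V₂ = 50.3 × 6.0323/4.2662 = 50.3 × 1.4140 = 71.1229 km/h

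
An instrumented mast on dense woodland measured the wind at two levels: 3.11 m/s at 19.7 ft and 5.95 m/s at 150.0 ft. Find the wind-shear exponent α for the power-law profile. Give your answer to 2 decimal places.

α ≈ 0.32

Power law: V₂/V₁ = (z₂/z₁)^α ⇒ α = ln(V₂/V₁) / ln(z₂/z₁)
α = ln(5.95/3.11) / ln(150.0/19.7) = ln(1.9132) / ln(7.6142)
  = 0.64877 / 2.03002 = 0.31959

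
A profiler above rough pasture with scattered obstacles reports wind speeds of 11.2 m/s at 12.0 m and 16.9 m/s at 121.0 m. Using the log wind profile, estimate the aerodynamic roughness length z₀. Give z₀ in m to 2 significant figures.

Log law: V(z) ∝ ln(z/z₀). With r = V₁/V₂ = 11.2/16.9 = 0.66272,
r · ln(z₂/z₀) = ln(z₁/z₀) ⇒ ln z₀ = (ln z₁ − r·ln z₂)/(1 − r)
ln z₀ = (2.48491 − 0.66272×4.79579) / 0.33728 = -2.0558
z₀ = exp(-2.0558) = 0.1280 m

z₀ ≈ 0.13 m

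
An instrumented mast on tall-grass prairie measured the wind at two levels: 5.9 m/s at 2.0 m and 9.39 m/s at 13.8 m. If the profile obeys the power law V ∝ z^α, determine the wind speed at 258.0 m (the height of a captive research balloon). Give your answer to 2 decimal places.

First find α: α = ln(V₂/V₁)/ln(z₂/z₁) = ln(9.39/5.9)/ln(13.8/2.0) = 0.46469/1.93152 = 0.2406
Extrapolate from 13.8 m to 258.0 m: V₃ = 9.39 × (258.0/13.8)^0.2406 = 9.39 × 2.0228 = 18.9944 m/s

18.99 m/s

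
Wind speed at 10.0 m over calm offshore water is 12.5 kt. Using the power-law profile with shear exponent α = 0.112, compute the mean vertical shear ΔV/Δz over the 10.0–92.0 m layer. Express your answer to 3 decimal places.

Power law: V₂ = V₁ · (z₂/z₁)^α = 12.5 × (9.2000)^0.112 = 16.0271 kt
ΔV/Δz = (16.0271 − 12.5)/(92.0 − 10.0) = 3.5271/82.0000 = 0.04301 kt/m

0.043 kt/m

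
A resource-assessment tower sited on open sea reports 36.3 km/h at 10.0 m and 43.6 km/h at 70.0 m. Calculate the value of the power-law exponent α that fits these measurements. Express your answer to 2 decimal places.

α ≈ 0.09

Power law: V₂/V₁ = (z₂/z₁)^α ⇒ α = ln(V₂/V₁) / ln(z₂/z₁)
α = ln(43.6/36.3) / ln(70.0/10.0) = ln(1.2011) / ln(7.0000)
  = 0.18324 / 1.94591 = 0.09417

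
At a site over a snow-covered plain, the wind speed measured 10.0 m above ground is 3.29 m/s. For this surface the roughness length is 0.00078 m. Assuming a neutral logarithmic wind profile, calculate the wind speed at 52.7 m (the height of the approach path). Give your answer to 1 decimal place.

Log law: V(z) ∝ ln(z/z₀), so V₂/V₁ = ln(z₂/z₀) / ln(z₁/z₀).
ln(52.7/0.00078) = 11.1208, ln(10.0/0.00078) = 9.4588
V₂ = 3.29 × 11.1208/9.4588 = 3.29 × 1.1757 = 3.8681 m/s

3.9 m/s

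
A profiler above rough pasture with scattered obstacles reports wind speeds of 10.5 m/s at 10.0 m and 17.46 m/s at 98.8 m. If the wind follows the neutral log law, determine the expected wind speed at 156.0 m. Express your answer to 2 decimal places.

Log law: V ∝ ln(z/z₀). From the pair, with r = V₁/V₂ = 0.60137,
ln z₀ = (ln z₁ − r·ln z₂)/(1 − r) = (2.3026 − 0.60137×4.5931)/0.39863 = -1.1529 → z₀ = 0.3157 m
V₃ = V₁ · ln(z₃/z₀)/ln(z₁/z₀) = 10.5 × 6.2028/3.4555 = 18.8479 m/s

18.85 m/s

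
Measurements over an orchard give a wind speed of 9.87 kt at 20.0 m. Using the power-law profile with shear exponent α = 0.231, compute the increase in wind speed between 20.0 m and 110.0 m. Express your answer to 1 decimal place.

4.8 kt

Power law: V₂ = V₁ · (z₂/z₁)^α = 9.87 × (5.5000)^0.231 = 14.6333 kt
ΔV = 14.6333 − 9.87 = 4.7633 kt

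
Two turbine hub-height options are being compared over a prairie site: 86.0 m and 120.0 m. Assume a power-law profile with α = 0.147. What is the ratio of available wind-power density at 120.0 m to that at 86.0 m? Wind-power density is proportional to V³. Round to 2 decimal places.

1.16

Speed ratio: V_B/V_A = (z_B/z_A)^α = (120.0/86.0)^0.147 = (1.3953)^0.147 = 1.05019
Power-density ratio: P_B/P_A = (V_B/V_A)³ = (1.05019)³ = 1.15826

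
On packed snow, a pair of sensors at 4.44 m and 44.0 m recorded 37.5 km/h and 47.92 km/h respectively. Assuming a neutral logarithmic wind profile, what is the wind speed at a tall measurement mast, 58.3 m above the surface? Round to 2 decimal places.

49.20 km/h

Log law: V ∝ ln(z/z₀). From the pair, with r = V₁/V₂ = 0.78255,
ln z₀ = (ln z₁ − r·ln z₂)/(1 − r) = (1.4907 − 0.78255×3.7842)/0.21745 = -6.7634 → z₀ = 0.001155 m
V₃ = V₁ · ln(z₃/z₀)/ln(z₁/z₀) = 37.5 × 10.8290/8.2541 = 49.1985 km/h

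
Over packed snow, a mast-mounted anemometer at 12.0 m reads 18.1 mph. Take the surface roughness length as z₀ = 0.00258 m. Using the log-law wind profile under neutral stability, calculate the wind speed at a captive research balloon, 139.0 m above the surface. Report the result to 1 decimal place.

23.4 mph

Log law: V(z) ∝ ln(z/z₀), so V₂/V₁ = ln(z₂/z₀) / ln(z₁/z₀).
ln(139.0/0.00258) = 10.8944, ln(12.0/0.00258) = 8.4449
V₂ = 18.1 × 10.8944/8.4449 = 18.1 × 1.2901 = 23.3502 mph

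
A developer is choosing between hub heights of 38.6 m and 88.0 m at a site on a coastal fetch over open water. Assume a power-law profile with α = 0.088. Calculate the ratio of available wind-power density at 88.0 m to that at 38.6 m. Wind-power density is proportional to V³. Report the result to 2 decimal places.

1.24

Speed ratio: V_B/V_A = (z_B/z_A)^α = (88.0/38.6)^0.088 = (2.2798)^0.088 = 1.07521
Power-density ratio: P_B/P_A = (V_B/V_A)³ = (1.07521)³ = 1.24304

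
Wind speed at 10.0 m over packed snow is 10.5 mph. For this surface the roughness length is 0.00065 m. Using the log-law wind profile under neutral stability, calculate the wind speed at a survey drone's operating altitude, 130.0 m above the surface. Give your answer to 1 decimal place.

Log law: V(z) ∝ ln(z/z₀), so V₂/V₁ = ln(z₂/z₀) / ln(z₁/z₀).
ln(130.0/0.00065) = 12.2061, ln(10.0/0.00065) = 9.6411
V₂ = 10.5 × 12.2061/9.6411 = 10.5 × 1.2660 = 13.2934 mph

13.3 mph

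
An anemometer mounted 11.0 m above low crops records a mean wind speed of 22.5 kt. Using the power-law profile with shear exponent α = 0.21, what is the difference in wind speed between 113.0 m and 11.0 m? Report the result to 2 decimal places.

14.20 kt

Power law: V₂ = V₁ · (z₂/z₁)^α = 22.5 × (10.2727)^0.21 = 36.6975 kt
ΔV = 36.6975 − 22.5 = 14.1975 kt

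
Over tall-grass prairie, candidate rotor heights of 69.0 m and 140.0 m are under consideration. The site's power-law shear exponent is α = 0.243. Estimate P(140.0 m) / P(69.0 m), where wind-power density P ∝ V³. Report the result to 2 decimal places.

Speed ratio: V_B/V_A = (z_B/z_A)^α = (140.0/69.0)^0.243 = (2.0290)^0.243 = 1.18760
Power-density ratio: P_B/P_A = (V_B/V_A)³ = (1.18760)³ = 1.67497

1.67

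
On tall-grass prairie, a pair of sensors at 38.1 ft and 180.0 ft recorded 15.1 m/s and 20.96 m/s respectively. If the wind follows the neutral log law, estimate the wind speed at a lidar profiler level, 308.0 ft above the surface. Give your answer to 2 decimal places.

Log law: V ∝ ln(z/z₀). From the pair, with r = V₁/V₂ = 0.72042,
ln z₀ = (ln z₁ − r·ln z₂)/(1 − r) = (3.6402 − 0.72042×5.1930)/0.27958 = -0.3609 → z₀ = 0.6971 ft
V₃ = V₁ · ln(z₃/z₀)/ln(z₁/z₀) = 15.1 × 6.0910/4.0011 = 22.9872 m/s

22.99 m/s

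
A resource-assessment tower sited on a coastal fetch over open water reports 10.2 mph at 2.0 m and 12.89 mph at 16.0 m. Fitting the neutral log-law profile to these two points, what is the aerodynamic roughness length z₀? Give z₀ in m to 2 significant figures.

z₀ ≈ 0.00075 m

Log law: V(z) ∝ ln(z/z₀). With r = V₁/V₂ = 10.2/12.89 = 0.79131,
r · ln(z₂/z₀) = ln(z₁/z₀) ⇒ ln z₀ = (ln z₁ − r·ln z₂)/(1 − r)
ln z₀ = (0.69315 − 0.79131×2.77259) / 0.20869 = -7.1917
z₀ = exp(-7.1917) = 0.0007528 m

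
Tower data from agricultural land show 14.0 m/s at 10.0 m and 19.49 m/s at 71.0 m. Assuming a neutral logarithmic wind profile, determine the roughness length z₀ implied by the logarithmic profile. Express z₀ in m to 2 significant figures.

z₀ ≈ 0.067 m

Log law: V(z) ∝ ln(z/z₀). With r = V₁/V₂ = 14.0/19.49 = 0.71832,
r · ln(z₂/z₀) = ln(z₁/z₀) ⇒ ln z₀ = (ln z₁ − r·ln z₂)/(1 − r)
ln z₀ = (2.30259 − 0.71832×4.26268) / 0.28168 = -2.6958
z₀ = exp(-2.6958) = 0.06749 m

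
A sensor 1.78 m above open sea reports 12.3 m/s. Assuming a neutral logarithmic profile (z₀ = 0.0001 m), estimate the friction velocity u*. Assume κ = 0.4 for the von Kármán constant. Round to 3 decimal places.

u* ≈ 0.503 m/s

Log law: V(z) = (u*/κ) · ln(z/z₀) ⇒ u* = κ · V / ln(z/z₀)
u* = 0.4 × 12.3 / ln(1.78/0.0001) = 0.4 × 12.3 / 9.7870
   = 4.9200 / 9.7870 = 0.5027 m/s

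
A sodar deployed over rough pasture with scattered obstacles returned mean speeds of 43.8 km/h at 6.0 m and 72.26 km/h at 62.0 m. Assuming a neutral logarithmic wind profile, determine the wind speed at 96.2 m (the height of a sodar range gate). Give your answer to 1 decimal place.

77.6 km/h

Log law: V ∝ ln(z/z₀). From the pair, with r = V₁/V₂ = 0.60614,
ln z₀ = (ln z₁ − r·ln z₂)/(1 − r) = (1.7918 − 0.60614×4.1271)/0.39386 = -1.8024 → z₀ = 0.1649 m
V₃ = V₁ · ln(z₃/z₀)/ln(z₁/z₀) = 43.8 × 6.3688/3.5941 = 77.6135 km/h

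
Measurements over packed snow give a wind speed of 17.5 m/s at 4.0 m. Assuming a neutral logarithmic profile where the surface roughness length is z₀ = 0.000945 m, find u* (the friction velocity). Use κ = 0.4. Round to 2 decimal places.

u* ≈ 0.84 m/s

Log law: V(z) = (u*/κ) · ln(z/z₀) ⇒ u* = κ · V / ln(z/z₀)
u* = 0.4 × 17.5 / ln(4.0/0.000945) = 0.4 × 17.5 / 8.3506
   = 7.0000 / 8.3506 = 0.8383 m/s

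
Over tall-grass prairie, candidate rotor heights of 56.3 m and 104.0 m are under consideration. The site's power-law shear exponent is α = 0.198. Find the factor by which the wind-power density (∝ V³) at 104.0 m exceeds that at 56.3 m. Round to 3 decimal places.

1.440

Speed ratio: V_B/V_A = (z_B/z_A)^α = (104.0/56.3)^0.198 = (1.8472)^0.198 = 1.12920
Power-density ratio: P_B/P_A = (V_B/V_A)³ = (1.12920)³ = 1.43985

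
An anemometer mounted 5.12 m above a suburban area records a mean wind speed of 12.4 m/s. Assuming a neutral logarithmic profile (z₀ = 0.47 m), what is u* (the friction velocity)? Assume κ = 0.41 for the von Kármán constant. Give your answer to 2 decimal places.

u* ≈ 2.13 m/s

Log law: V(z) = (u*/κ) · ln(z/z₀) ⇒ u* = κ · V / ln(z/z₀)
u* = 0.41 × 12.4 / ln(5.12/0.47) = 0.41 × 12.4 / 2.3882
   = 5.0840 / 2.3882 = 2.1288 m/s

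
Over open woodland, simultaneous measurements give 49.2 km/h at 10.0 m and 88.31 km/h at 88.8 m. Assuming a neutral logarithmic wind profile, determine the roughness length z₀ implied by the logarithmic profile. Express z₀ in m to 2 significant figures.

Log law: V(z) ∝ ln(z/z₀). With r = V₁/V₂ = 49.2/88.31 = 0.55713,
r · ln(z₂/z₀) = ln(z₁/z₀) ⇒ ln z₀ = (ln z₁ − r·ln z₂)/(1 − r)
ln z₀ = (2.30259 − 0.55713×4.48639) / 0.44287 = -0.4446
z₀ = exp(-0.4446) = 0.6411 m

z₀ ≈ 0.64 m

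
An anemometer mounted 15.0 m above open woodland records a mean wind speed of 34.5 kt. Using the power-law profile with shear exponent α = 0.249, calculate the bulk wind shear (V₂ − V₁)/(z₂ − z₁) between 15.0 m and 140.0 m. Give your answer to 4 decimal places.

Power law: V₂ = V₁ · (z₂/z₁)^α = 34.5 × (9.3333)^0.249 = 60.1670 kt
ΔV/Δz = (60.1670 − 34.5)/(140.0 − 15.0) = 25.6670/125.0000 = 0.20534 kt/m

0.2053 kt/m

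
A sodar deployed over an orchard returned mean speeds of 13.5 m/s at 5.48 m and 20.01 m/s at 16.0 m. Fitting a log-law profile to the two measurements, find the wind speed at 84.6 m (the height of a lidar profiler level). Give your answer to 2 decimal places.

30.13 m/s

Log law: V ∝ ln(z/z₀). From the pair, with r = V₁/V₂ = 0.67466,
ln z₀ = (ln z₁ − r·ln z₂)/(1 − r) = (1.7011 − 0.67466×2.7726)/0.32534 = -0.5209 → z₀ = 0.5940 m
V₃ = V₁ · ln(z₃/z₀)/ln(z₁/z₀) = 13.5 × 4.9588/2.2220 = 30.1281 m/s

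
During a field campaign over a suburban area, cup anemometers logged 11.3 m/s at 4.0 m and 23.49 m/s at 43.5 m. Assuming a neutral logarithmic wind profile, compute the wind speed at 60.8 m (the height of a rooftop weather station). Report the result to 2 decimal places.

Log law: V ∝ ln(z/z₀). From the pair, with r = V₁/V₂ = 0.48106,
ln z₀ = (ln z₁ − r·ln z₂)/(1 − r) = (1.3863 − 0.48106×3.7728)/0.51894 = -0.8259 → z₀ = 0.4378 m
V₃ = V₁ · ln(z₃/z₀)/ln(z₁/z₀) = 11.3 × 4.9335/2.2122 = 25.2003 m/s

25.20 m/s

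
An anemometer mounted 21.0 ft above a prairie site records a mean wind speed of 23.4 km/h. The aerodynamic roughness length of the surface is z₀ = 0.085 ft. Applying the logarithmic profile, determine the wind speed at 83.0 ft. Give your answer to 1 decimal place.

Log law: V(z) ∝ ln(z/z₀), so V₂/V₁ = ln(z₂/z₀) / ln(z₁/z₀).
ln(83.0/0.085) = 6.8839, ln(21.0/0.085) = 5.5096
V₂ = 23.4 × 6.8839/5.5096 = 23.4 × 1.2494 = 29.2369 km/h

29.2 km/h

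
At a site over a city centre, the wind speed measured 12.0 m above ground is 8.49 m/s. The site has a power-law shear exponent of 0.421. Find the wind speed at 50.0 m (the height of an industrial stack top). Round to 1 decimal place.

Power-law profile: V₂ = V₁ · (z₂/z₁)^α
V₂ = 8.49 × (50.0/12.0)^0.421 = 8.49 × (4.1667)^0.421
    = 8.49 × 1.8236 = 15.4824 m/s

15.5 m/s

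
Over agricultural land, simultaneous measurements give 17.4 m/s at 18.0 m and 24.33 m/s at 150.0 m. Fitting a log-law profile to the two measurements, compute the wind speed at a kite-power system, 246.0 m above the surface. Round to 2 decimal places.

25.95 m/s

Log law: V ∝ ln(z/z₀). From the pair, with r = V₁/V₂ = 0.71517,
ln z₀ = (ln z₁ − r·ln z₂)/(1 − r) = (2.8904 − 0.71517×5.0106)/0.28483 = -2.4332 → z₀ = 0.08775 m
V₃ = V₁ · ln(z₃/z₀)/ln(z₁/z₀) = 17.4 × 7.9386/5.3236 = 25.9469 m/s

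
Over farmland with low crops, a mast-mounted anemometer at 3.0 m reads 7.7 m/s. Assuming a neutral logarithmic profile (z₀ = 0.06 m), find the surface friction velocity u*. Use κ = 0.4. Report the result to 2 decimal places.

u* ≈ 0.79 m/s

Log law: V(z) = (u*/κ) · ln(z/z₀) ⇒ u* = κ · V / ln(z/z₀)
u* = 0.4 × 7.7 / ln(3.0/0.06) = 0.4 × 7.7 / 3.9120
   = 3.0800 / 3.9120 = 0.7873 m/s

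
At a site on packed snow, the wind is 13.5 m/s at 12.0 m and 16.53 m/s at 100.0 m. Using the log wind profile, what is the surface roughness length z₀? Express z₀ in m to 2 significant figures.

z₀ ≈ 0.00095 m

Log law: V(z) ∝ ln(z/z₀). With r = V₁/V₂ = 13.5/16.53 = 0.81670,
r · ln(z₂/z₀) = ln(z₁/z₀) ⇒ ln z₀ = (ln z₁ − r·ln z₂)/(1 − r)
ln z₀ = (2.48491 − 0.81670×4.60517) / 0.18330 = -6.9618
z₀ = exp(-6.9618) = 0.0009474 m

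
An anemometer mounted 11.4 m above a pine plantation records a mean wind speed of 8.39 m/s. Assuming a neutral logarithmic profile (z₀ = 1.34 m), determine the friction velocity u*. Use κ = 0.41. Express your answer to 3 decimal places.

u* ≈ 1.607 m/s

Log law: V(z) = (u*/κ) · ln(z/z₀) ⇒ u* = κ · V / ln(z/z₀)
u* = 0.41 × 8.39 / ln(11.4/1.34) = 0.41 × 8.39 / 2.1409
   = 3.4399 / 2.1409 = 1.6067 m/s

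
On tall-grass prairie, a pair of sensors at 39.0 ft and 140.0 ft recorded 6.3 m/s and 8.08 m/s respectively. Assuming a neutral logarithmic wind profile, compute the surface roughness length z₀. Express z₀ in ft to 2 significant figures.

Log law: V(z) ∝ ln(z/z₀). With r = V₁/V₂ = 6.3/8.08 = 0.77970,
r · ln(z₂/z₀) = ln(z₁/z₀) ⇒ ln z₀ = (ln z₁ − r·ln z₂)/(1 − r)
ln z₀ = (3.66356 − 0.77970×4.94164) / 0.22030 = -0.8600
z₀ = exp(-0.8600) = 0.4232 ft

z₀ ≈ 0.42 ft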